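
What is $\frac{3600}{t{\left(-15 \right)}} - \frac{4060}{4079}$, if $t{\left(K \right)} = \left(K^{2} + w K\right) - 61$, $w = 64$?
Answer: $- \frac{4479040}{811721} \approx -5.518$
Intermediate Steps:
$t{\left(K \right)} = -61 + K^{2} + 64 K$ ($t{\left(K \right)} = \left(K^{2} + 64 K\right) - 61 = -61 + K^{2} + 64 K$)
$\frac{3600}{t{\left(-15 \right)}} - \frac{4060}{4079} = \frac{3600}{-61 + \left(-15\right)^{2} + 64 \left(-15\right)} - \frac{4060}{4079} = \frac{3600}{-61 + 225 - 960} - \frac{4060}{4079} = \frac{3600}{-796} - \frac{4060}{4079} = 3600 \left(- \frac{1}{796}\right) - \frac{4060}{4079} = - \frac{900}{199} - \frac{4060}{4079} = - \frac{4479040}{811721}$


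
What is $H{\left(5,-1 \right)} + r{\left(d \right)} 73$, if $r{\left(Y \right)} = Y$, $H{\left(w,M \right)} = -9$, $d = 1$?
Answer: $64$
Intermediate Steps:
$H{\left(5,-1 \right)} + r{\left(d \right)} 73 = -9 + 1 \cdot 73 = -9 + 73 = 64$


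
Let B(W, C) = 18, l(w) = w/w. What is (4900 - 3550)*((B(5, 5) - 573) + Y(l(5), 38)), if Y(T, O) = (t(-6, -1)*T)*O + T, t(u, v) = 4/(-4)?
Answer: -799200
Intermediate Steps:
l(w) = 1
t(u, v) = -1 (t(u, v) = 4*(-¼) = -1)
Y(T, O) = T - O*T (Y(T, O) = (-T)*O + T = -O*T + T = T - O*T)
(4900 - 3550)*((B(5, 5) - 573) + Y(l(5), 38)) = (4900 - 3550)*((18 - 573) + 1*(1 - 1*38)) = 1350*(-555 + 1*(1 - 38)) = 1350*(-555 + 1*(-37)) = 1350*(-555 - 37) = 1350*(-592) = -799200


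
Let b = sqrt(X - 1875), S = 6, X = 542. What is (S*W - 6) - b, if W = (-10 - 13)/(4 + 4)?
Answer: -93/4 - I*sqrt(1333) ≈ -23.25 - 36.51*I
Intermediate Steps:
W = -23/8 ≈ -2.8750
b = I*sqrt(1333) (b = sqrt(542 - 1875) = sqrt(-1333) = I*sqrt(1333) ≈ 36.51*I)
(S*W - 6) - b = (6*(-23/8) - 6) - I*sqrt(1333) = (-69/4 - 6) - I*sqrt(1333) = -93/4 - I*sqrt(1333)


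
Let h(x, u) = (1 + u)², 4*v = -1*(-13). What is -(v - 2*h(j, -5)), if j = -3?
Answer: 115/4 ≈ 28.750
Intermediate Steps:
v = 13/4 (v = (-1*(-13))/4 = (¼)*13 = 13/4 ≈ 3.2500)
-(v - 2*h(j, -5)) = -(13/4 - 2*(1 - 5)²) = -(13/4 - 2*(-4)²) = -(13/4 - 2*16) = -(13/4 - 32) = -1*(-115/4) = 115/4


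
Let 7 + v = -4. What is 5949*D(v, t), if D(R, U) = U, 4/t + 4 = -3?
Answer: -23796/7 ≈ -3399.4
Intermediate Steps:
v = -11 (v = -7 - 4 = -11)
t = -4/7 (t = 4/(-4 - 3) = 4/(-7) = 4*(-1/7) = -4/7 ≈ -0.57143)
5949*D(v, t) = 5949*(-4/7) = -23796/7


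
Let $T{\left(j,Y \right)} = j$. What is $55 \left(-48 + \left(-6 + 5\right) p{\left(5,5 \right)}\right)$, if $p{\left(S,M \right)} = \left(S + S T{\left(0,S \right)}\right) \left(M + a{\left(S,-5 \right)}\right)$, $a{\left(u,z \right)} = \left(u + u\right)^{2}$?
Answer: $-31515$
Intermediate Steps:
$a{\left(u,z \right)} = 4 u^{2}$ ($a{\left(u,z \right)} = \left(2 u\right)^{2} = 4 u^{2}$)
$p{\left(S,M \right)} = S \left(M + 4 S^{2}\right)$ ($p{\left(S,M \right)} = \left(S + S 0\right) \left(M + 4 S^{2}\right) = \left(S + 0\right) \left(M + 4 S^{2}\right) = S \left(M + 4 S^{2}\right)$)
$55 \left(-48 + \left(-6 + 5\right) p{\left(5,5 \right)}\right) = 55 \left(-48 + \left(-6 + 5\right) 5 \left(5 + 4 \cdot 5^{2}\right)\right) = 55 \left(-48 - 5 \left(5 + 4 \cdot 25\right)\right) = 55 \left(-48 - 5 \left(5 + 100\right)\right) = 55 \left(-48 - 5 \cdot 105\right) = 55 \left(-48 - 525\right) = 55 \left(-573\right) = -31515$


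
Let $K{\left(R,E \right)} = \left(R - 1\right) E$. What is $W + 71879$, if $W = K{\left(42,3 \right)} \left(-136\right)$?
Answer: $55151$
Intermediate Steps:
$K{\left(R,E \right)} = E \left(-1 + R\right)$ ($K{\left(R,E \right)} = \left(-1 + R\right) E = E \left(-1 + R\right)$)
$W = -16728$ ($W = 3 \left(-1 + 42\right) \left(-136\right) = 3 \cdot 41 \left(-136\right) = 123 \left(-136\right) = -16728$)
$W + 71879 = -16728 + 71879 = 55151$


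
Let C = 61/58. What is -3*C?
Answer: -183/58 ≈ -3.1552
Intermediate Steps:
C = 61/58 (C = 61*(1/58) = 61/58 ≈ 1.0517)
-3*C = -3*61/58 = -183/58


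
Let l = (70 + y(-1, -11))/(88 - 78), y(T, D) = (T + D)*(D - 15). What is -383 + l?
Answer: -1724/5 ≈ -344.80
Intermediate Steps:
y(T, D) = (-15 + D)*(D + T) (y(T, D) = (D + T)*(-15 + D) = (-15 + D)*(D + T))
l = 191/5 (l = (70 + ((-11)² - 15*(-11) - 15*(-1) - 11*(-1)))/(88 - 78) = (70 + (121 + 165 + 15 + 11))/10 = (70 + 312)*(⅒) = 382*(⅒) = 191/5 ≈ 38.200)
-383 + l = -383 + 191/5 = -1724/5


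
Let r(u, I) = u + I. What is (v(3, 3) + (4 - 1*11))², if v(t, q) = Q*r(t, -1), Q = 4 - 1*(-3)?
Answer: 49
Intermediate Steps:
Q = 7 (Q = 4 + 3 = 7)
r(u, I) = I + u
v(t, q) = -7 + 7*t (v(t, q) = 7*(-1 + t) = -7 + 7*t)
(v(3, 3) + (4 - 1*11))² = ((-7 + 7*3) + (4 - 1*11))² = ((-7 + 21) + (4 - 11))² = (14 - 7)² = 7² = 49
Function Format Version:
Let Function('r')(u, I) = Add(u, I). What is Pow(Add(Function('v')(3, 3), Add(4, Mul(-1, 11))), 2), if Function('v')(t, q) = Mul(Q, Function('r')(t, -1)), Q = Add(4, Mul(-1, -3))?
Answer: 49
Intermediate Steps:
Q = 7 (Q = Add(4, 3) = 7)
Function('r')(u, I) = Add(I, u)
Function('v')(t, q) = Add(-7, Mul(7, t)) (Function('v')(t, q) = Mul(7, Add(-1, t)) = Add(-7, Mul(7, t)))
Pow(Add(Function('v')(3, 3), Add(4, Mul(-1, 11))), 2) = Pow(Add(Add(-7, Mul(7, 3)), Add(4, Mul(-1, 11))), 2) = Pow(Add(Add(-7, 21), Add(4, -11)), 2) = Pow(Add(14, -7), 2) = Pow(7, 2) = 49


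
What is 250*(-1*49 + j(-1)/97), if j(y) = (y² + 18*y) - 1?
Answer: -1192750/97 ≈ -12296.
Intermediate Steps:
j(y) = -1 + y² + 18*y
250*(-1*49 + j(-1)/97) = 250*(-1*49 + (-1 + (-1)² + 18*(-1))/97) = 250*(-49 + (-1 + 1 - 18)*(1/97)) = 250*(-49 - 18*1/97) = 250*(-49 - 18/97) = 250*(-4771/97) = -1192750/97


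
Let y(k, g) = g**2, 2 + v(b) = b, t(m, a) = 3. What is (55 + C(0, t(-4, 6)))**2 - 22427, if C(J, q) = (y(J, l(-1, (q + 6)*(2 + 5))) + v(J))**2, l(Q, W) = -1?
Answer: -19291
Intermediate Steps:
v(b) = -2 + b
C(J, q) = (-1 + J)**2 (C(J, q) = ((-1)**2 + (-2 + J))**2 = (1 + (-2 + J))**2 = (-1 + J)**2)
(55 + C(0, t(-4, 6)))**2 - 22427 = (55 + (-1 + 0)**2)**2 - 22427 = (55 + (-1)**2)**2 - 22427 = (55 + 1)**2 - 22427 = 56**2 - 22427 = 3136 - 22427 = -19291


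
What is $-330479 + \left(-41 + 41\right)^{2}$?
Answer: $-330479$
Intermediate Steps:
$-330479 + \left(-41 + 41\right)^{2} = -330479 + 0^{2} = -330479 + 0 = -330479$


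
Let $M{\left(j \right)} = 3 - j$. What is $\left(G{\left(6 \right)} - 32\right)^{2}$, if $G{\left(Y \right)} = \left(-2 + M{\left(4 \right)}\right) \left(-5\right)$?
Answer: $289$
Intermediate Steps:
$G{\left(Y \right)} = 15$ ($G{\left(Y \right)} = \left(-2 + \left(3 - 4\right)\right) \left(-5\right) = \left(-2 - 1\right) \left(-5\right) = \left(-3\right) \left(-5\right) = 15$)
$\left(G{\left(6 \right)} - 32\right)^{2} = \left(15 - 32\right)^{2} = \left(-17\right)^{2} = 289$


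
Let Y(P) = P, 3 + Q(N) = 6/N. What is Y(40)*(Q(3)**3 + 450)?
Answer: 17960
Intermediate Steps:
Q(N) = -3 + 6/N
Y(40)*(Q(3)**3 + 450) = 40*((-3 + 6/3)**3 + 450) = 40*((-3 + 6*(1/3))**3 + 450) = 40*((-3 + 2)**3 + 450) = 40*((-1)**3 + 450) = 40*(-1 + 450) = 40*449 = 17960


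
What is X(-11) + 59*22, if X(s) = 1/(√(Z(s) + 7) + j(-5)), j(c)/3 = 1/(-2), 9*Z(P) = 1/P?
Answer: 2436940/1877 + 24*√1903/1877 ≈ 1298.9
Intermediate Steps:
Z(P) = 1/(9*P)
j(c) = -3/2 (j(c) = 3/(-2) = 3*(-½) = -3/2)
X(s) = 1/(-3/2 + √(7 + 1/(9*s))) (X(s) = 1/(√(1/(9*s) + 7) - 3/2) = 1/(√(7 + 1/(9*s)) - 3/2) = 1/(-3/2 + √(7 + 1/(9*s))))
X(-11) + 59*22 = 6/(-9 + 2*√(63 + 1/(-11))) + 59*22 = 6/(-9 + 2*√(63 - 1/11)) + 1298 = 6/(-9 + 2*√(692/11)) + 1298 = 6/(-9 + 2*(2*√1903/11)) + 1298 = 6/(-9 + 4*√1903/11) + 1298 = 1298 + 6/(-9 + 4*√1903/11)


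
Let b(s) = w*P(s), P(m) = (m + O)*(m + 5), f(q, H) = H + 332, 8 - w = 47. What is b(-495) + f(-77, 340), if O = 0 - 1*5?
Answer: -9554328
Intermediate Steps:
w = -39 (w = 8 - 1*47 = 8 - 47 = -39)
f(q, H) = 332 + H
O = -5 (O = 0 - 5 = -5)
P(m) = (-5 + m)*(5 + m) (P(m) = (m - 5)*(m + 5) = (-5 + m)*(5 + m))
b(s) = 975 - 39*s**2 (b(s) = -39*(-25 + s**2) = 975 - 39*s**2)
b(-495) + f(-77, 340) = (975 - 39*(-495)**2) + (332 + 340) = (975 - 39*245025) + 672 = (975 - 9555975) + 672 = -9555000 + 672 = -9554328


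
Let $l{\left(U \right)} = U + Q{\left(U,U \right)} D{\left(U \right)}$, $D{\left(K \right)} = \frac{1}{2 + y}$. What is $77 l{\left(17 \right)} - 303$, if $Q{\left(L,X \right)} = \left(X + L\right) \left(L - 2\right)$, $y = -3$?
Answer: $-38264$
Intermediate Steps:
$Q{\left(L,X \right)} = \left(-2 + L\right) \left(L + X\right)$ ($Q{\left(L,X \right)} = \left(L + X\right) \left(-2 + L\right) = \left(-2 + L\right) \left(L + X\right)$)
$D{\left(K \right)} = -1$ ($D{\left(K \right)} = \frac{1}{2 - 3} = \frac{1}{-1} = -1$)
$l{\left(U \right)} = - 2 U^{2} + 5 U$ ($l{\left(U \right)} = U + \left(U^{2} - 2 U - 2 U + U U\right) \left(-1\right) = U + \left(U^{2} - 2 U - 2 U + U^{2}\right) \left(-1\right) = U + \left(- 4 U + 2 U^{2}\right) \left(-1\right) = U - \left(- 4 U + 2 U^{2}\right) = - 2 U^{2} + 5 U$)
$77 l{\left(17 \right)} - 303 = 77 \cdot 17 \left(5 - 34\right) - 303 = 77 \cdot 17 \left(-29\right) - 303 = 77 \left(-493\right) - 303 = -37961 - 303 = -38264$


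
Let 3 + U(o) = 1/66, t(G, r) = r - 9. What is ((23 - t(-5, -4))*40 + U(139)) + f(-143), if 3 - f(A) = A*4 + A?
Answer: 142231/66 ≈ 2155.0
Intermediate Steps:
t(G, r) = -9 + r
U(o) = -197/66 (U(o) = -3 + 1/66 = -197/66)
f(A) = 3 - 5*A (f(A) = 3 - (A*4 + A) = 3 - (4*A + A) = 3 - 5*A)
((23 - t(-5, -4))*40 + U(139)) + f(-143) = ((23 - (-9 - 4))*40 - 197/66) + (3 - 5*(-143)) = ((23 - 1*(-13))*40 - 197/66) + (3 + 715) = ((23 + 13)*40 - 197/66) + 718 = (36*40 - 197/66) + 718 = (1440 - 197/66) + 718 = 94843/66 + 718 = 142231/66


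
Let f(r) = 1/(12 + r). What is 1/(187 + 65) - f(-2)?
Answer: -121/1260 ≈ -0.096032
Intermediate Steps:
1/(187 + 65) - f(-2) = 1/(187 + 65) - 1/(12 - 2) = 1/252 - 1/10 = 1/252 - 1*⅒ = 1/252 - ⅒ = -121/1260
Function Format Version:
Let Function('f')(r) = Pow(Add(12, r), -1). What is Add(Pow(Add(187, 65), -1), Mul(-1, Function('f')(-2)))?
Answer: Rational(-121, 1260) ≈ -0.096032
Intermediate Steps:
Add(Pow(Add(187, 65), -1), Mul(-1, Function('f')(-2))) = Add(Pow(Add(187, 65), -1), Mul(-1, Pow(Add(12, -2), -1))) = Add(Pow(252, -1), Mul(-1, Pow(10, -1))) = Add(Rational(1, 252), Mul(-1, Rational(1, 10))) = Add(Rational(1, 252), Rational(-1, 10)) = Rational(-121, 1260)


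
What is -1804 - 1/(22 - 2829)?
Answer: -5063827/2807 ≈ -1804.0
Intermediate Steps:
-1804 - 1/(22 - 2829) = -1804 - 1/(-2807) = -1804 - 1*(-1/2807) = -1804 + 1/2807 = -5063827/2807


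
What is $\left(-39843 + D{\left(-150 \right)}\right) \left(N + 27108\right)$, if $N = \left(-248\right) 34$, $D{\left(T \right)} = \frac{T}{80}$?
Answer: $- \frac{1488285771}{2} \approx -7.4414 \cdot 10^{8}$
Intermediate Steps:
$D{\left(T \right)} = \frac{T}{80}$ ($D{\left(T \right)} = T \frac{1}{80} = \frac{T}{80}$)
$N = -8432$
$\left(-39843 + D{\left(-150 \right)}\right) \left(N + 27108\right) = \left(-39843 + \frac{1}{80} \left(-150\right)\right) \left(-8432 + 27108\right) = \left(-39843 - \frac{15}{8}\right) 18676 = \left(- \frac{318759}{8}\right) 18676 = - \frac{1488285771}{2}$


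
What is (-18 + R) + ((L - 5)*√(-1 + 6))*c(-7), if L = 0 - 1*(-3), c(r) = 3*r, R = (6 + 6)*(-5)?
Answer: -78 + 42*√5 ≈ 15.915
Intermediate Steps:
R = -60 (R = 12*(-5) = -60)
L = 3 (L = 0 + 3 = 3)
(-18 + R) + ((L - 5)*√(-1 + 6))*c(-7) = (-18 - 60) + ((3 - 5)*√(-1 + 6))*(3*(-7)) = -78 - 2*√5*(-21) = -78 + 42*√5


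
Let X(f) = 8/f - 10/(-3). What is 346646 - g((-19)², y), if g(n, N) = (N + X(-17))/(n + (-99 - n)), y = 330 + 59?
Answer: 1750235639/5049 ≈ 3.4665e+5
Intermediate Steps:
X(f) = 10/3 + 8/f (X(f) = 8/f - 10*(-⅓) = 8/f + 10/3 = 10/3 + 8/f)
y = 389
g(n, N) = -146/5049 - N/99 (g(n, N) = (N + (10/3 + 8/(-17)))/(n + (-99 - n)) = (N + (10/3 + 8*(-1/17)))/(-99) = (N + (10/3 - 8/17))*(-1/99) = (N + 146/51)*(-1/99) = (146/51 + N)*(-1/99) = -146/5049 - N/99)
346646 - g((-19)², y) = 346646 - (-146/5049 - 1/99*389) = 346646 - (-146/5049 - 389/99) = 346646 - 1*(-19985/5049) = 346646 + 19985/5049 = 1750235639/5049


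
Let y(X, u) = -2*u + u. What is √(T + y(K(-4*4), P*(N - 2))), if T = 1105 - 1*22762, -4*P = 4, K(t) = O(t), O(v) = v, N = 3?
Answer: 2*I*√5414 ≈ 147.16*I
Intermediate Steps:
K(t) = t
P = -1 (P = -¼*4 = -1)
y(X, u) = -u
T = -21657 (T = 1105 - 22762 = -21657)
√(T + y(K(-4*4), P*(N - 2))) = √(-21657 - (-1)*(3 - 2)) = √(-21657 - (-1)) = √(-21657 - 1*(-1)) = √(-21657 + 1) = √(-21656) = 2*I*√5414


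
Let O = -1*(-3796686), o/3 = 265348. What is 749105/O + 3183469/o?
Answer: 2113825454059/503721518364 ≈ 4.1964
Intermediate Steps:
o = 796044 (o = 3*265348 = 796044)
O = 3796686
749105/O + 3183469/o = 749105/3796686 + 3183469/796044 = 2113825454059/503721518364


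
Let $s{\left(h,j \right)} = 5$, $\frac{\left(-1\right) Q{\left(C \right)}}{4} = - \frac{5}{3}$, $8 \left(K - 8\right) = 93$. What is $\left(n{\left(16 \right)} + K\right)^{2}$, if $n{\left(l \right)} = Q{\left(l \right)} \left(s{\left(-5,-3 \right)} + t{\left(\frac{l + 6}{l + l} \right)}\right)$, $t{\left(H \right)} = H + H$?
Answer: $\frac{247009}{64} \approx 3859.5$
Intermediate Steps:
$K = \frac{157}{8}$ ($K = 8 + \frac{1}{8} \cdot 93 = 8 + \frac{93}{8} = \frac{157}{8} \approx 19.625$)
$Q{\left(C \right)} = \frac{20}{3}$ ($Q{\left(C \right)} = - 4 \left(- \frac{5}{3}\right) = - 4 \left(\left(-5\right) \frac{1}{3}\right) = \left(-4\right) \left(- \frac{5}{3}\right) = \frac{20}{3}$)
$t{\left(H \right)} = 2 H$
$n{\left(l \right)} = \frac{100}{3} + \frac{20 \left(6 + l\right)}{3 l}$ ($n{\left(l \right)} = \frac{20 \left(5 + 2 \frac{l + 6}{l + l}\right)}{3} = \frac{20 \left(5 + 2 \frac{6 + l}{2 l}\right)}{3} = \frac{20 \left(5 + \frac{6 + l}{l}\right)}{3} = \frac{100}{3} + \frac{20 \left(6 + l\right)}{3 l}$)
$\left(n{\left(16 \right)} + K\right)^{2} = \left(\left(40 + \frac{40}{16}\right) + \frac{157}{8}\right)^{2} = \left(\left(40 + 40 \cdot \frac{1}{16}\right) + \frac{157}{8}\right)^{2} = \left(\left(40 + \frac{5}{2}\right) + \frac{157}{8}\right)^{2} = \left(\frac{85}{2} + \frac{157}{8}\right)^{2} = \left(\frac{497}{8}\right)^{2} = \frac{247009}{64}$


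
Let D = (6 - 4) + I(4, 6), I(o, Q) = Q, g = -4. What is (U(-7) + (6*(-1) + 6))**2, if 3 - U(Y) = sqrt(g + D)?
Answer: 1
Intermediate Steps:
D = 8 (D = (6 - 4) + 6 = 2 + 6 = 8)
U(Y) = 1 (U(Y) = 3 - sqrt(-4 + 8) = 3 - sqrt(4) = 3 - 1*2 = 3 - 2 = 1)
(U(-7) + (6*(-1) + 6))**2 = (1 + (6*(-1) + 6))**2 = (1 + (-6 + 6))**2 = (1 + 0)**2 = 1**2 = 1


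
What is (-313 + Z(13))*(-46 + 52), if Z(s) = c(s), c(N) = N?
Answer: -1800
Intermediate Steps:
Z(s) = s
(-313 + Z(13))*(-46 + 52) = (-313 + 13)*(-46 + 52) = -300*6 = -1800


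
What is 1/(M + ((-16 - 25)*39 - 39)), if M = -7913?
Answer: -1/9551 ≈ -0.00010470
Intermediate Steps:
1/(M + ((-16 - 25)*39 - 39)) = 1/(-7913 + ((-16 - 25)*39 - 39)) = 1/(-7913 + (-41*39 - 39)) = 1/(-7913 + (-1599 - 39)) = 1/(-7913 - 1638) = 1/(-9551) = -1/9551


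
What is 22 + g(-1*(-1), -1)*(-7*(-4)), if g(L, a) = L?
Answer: 50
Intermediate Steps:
22 + g(-1*(-1), -1)*(-7*(-4)) = 22 + (-1*(-1))*(-7*(-4)) = 22 + 1*28 = 22 + 28 = 50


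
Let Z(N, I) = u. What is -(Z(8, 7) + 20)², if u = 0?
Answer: -400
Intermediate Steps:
Z(N, I) = 0
-(Z(8, 7) + 20)² = -(0 + 20)² = -1*20² = -1*400 = -400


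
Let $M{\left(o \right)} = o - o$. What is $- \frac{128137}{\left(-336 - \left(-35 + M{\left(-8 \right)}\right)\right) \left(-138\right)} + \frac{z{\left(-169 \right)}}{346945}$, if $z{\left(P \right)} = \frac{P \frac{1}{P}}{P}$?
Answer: $- \frac{7513147099123}{2435526838290} \approx -3.0848$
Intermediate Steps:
$z{\left(P \right)} = \frac{1}{P}$ ($z{\left(P \right)} = 1 \frac{1}{P} = \frac{1}{P}$)
$M{\left(o \right)} = 0$
$- \frac{128137}{\left(-336 - \left(-35 + M{\left(-8 \right)}\right)\right) \left(-138\right)} + \frac{z{\left(-169 \right)}}{346945} = - \frac{128137}{\left(-336 + \left(35 - 0\right)\right) \left(-138\right)} + \frac{1}{\left(-169\right) 346945} = - \frac{128137}{\left(-336 + \left(35 + 0\right)\right) \left(-138\right)} - \frac{1}{58633705} = - \frac{128137}{\left(-336 + 35\right) \left(-138\right)} - \frac{1}{58633705} = - \frac{128137}{\left(-301\right) \left(-138\right)} - \frac{1}{58633705} = - \frac{128137}{41538} - \frac{1}{58633705} = - \frac{7513147099123}{2435526838290}$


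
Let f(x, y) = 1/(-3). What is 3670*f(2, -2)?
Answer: -3670/3 ≈ -1223.3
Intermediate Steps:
f(x, y) = -1/3 (f(x, y) = 1*(-1/3) = -1/3)
3670*f(2, -2) = 3670*(-1/3) = -3670/3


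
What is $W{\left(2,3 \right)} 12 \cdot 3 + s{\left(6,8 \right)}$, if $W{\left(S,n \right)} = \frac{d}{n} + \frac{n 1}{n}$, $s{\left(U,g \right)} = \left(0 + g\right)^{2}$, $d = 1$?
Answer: $112$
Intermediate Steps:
$s{\left(U,g \right)} = g^{2}$
$W{\left(S,n \right)} = 1 + \frac{1}{n}$ ($W{\left(S,n \right)} = 1 \frac{1}{n} + \frac{n 1}{n} = \frac{1}{n} + \frac{n}{n} = \frac{1}{n} + 1 = 1 + \frac{1}{n}$)
$W{\left(2,3 \right)} 12 \cdot 3 + s{\left(6,8 \right)} = \frac{1 + 3}{3} \cdot 12 \cdot 3 + 8^{2} = \frac{1}{3} \cdot 4 \cdot 36 + 64 = \frac{4}{3} \cdot 36 + 64 = 48 + 64 = 112$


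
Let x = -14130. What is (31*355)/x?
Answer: -2201/2826 ≈ -0.77884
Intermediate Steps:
(31*355)/x = (31*355)/(-14130) = 11005*(-1/14130) = -2201/2826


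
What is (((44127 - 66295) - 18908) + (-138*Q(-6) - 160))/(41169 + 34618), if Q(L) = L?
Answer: -40408/75787 ≈ -0.53318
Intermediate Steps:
(((44127 - 66295) - 18908) + (-138*Q(-6) - 160))/(41169 + 34618) = (((44127 - 66295) - 18908) + (-138*(-6) - 160))/(41169 + 34618) = ((-22168 - 18908) + (828 - 160))/75787 = (-41076 + 668)*(1/75787) = -40408*1/75787 = -40408/75787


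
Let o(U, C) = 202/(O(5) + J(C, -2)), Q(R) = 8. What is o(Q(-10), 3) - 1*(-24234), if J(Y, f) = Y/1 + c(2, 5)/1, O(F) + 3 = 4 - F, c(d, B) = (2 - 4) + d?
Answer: 24032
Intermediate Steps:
c(d, B) = -2 + d
O(F) = 1 - F (O(F) = -3 + (4 - F) = 1 - F)
J(Y, f) = Y (J(Y, f) = Y/1 + (-2 + 2)/1 = Y*1 + 0*1 = Y + 0 = Y)
o(U, C) = 202/(-4 + C) (o(U, C) = 202/((1 - 1*5) + C) = 202/((1 - 5) + C) = 202/(-4 + C))
o(Q(-10), 3) - 1*(-24234) = 202/(-4 + 3) - 1*(-24234) = 202/(-1) + 24234 = 202*(-1) + 24234 = -202 + 24234 = 24032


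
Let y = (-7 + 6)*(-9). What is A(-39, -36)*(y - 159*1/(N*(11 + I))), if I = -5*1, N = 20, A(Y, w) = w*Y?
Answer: 107757/10 ≈ 10776.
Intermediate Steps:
A(Y, w) = Y*w
I = -5
y = 9 (y = -1*(-9) = 9)
A(-39, -36)*(y - 159*1/(N*(11 + I))) = (-39*(-36))*(9 - 159*1/(20*(11 - 5))) = 1404*(9 - 159/(20*6)) = 1404*(9 - 159/120) = 1404*(9 - 159*1/120) = 1404*(9 - 53/40) = 1404*(307/40) = 107757/10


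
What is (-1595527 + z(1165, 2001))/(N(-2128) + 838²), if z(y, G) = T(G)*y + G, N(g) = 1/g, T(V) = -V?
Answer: -8351742448/1494375231 ≈ -5.5888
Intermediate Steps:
z(y, G) = G - G*y (z(y, G) = (-G)*y + G = -G*y + G = G - G*y)
(-1595527 + z(1165, 2001))/(N(-2128) + 838²) = (-1595527 + 2001*(1 - 1*1165))/(1/(-2128) + 838²) = (-1595527 + 2001*(1 - 1165))/(-1/2128 + 702244) = (-1595527 + 2001*(-1164))/(1494375231/2128) = (-1595527 - 2329164)*(2128/1494375231) = -3924691*2128/1494375231 = -8351742448/1494375231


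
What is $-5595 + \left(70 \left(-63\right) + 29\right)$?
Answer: $-9976$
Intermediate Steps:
$-5595 + \left(70 \left(-63\right) + 29\right) = -5595 + \left(-4410 + 29\right) = -5595 - 4381 = -9976$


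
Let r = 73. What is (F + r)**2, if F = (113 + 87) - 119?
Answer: 23716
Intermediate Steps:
F = 81 (F = 200 - 119 = 81)
(F + r)**2 = (81 + 73)**2 = 154**2 = 23716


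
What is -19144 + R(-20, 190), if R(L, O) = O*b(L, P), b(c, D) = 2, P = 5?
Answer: -18764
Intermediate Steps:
R(L, O) = 2*O (R(L, O) = O*2 = 2*O)
-19144 + R(-20, 190) = -19144 + 2*190 = -19144 + 380 = -18764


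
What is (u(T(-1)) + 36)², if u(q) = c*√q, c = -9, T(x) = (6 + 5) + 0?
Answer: 2187 - 648*√11 ≈ 37.827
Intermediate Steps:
T(x) = 11 (T(x) = 11 + 0 = 11)
u(q) = -9*√q
(u(T(-1)) + 36)² = (-9*√11 + 36)² = (36 - 9*√11)²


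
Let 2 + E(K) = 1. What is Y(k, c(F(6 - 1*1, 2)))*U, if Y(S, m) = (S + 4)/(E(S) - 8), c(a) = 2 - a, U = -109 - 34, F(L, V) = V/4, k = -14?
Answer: -1430/9 ≈ -158.89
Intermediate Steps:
E(K) = -1 (E(K) = -2 + 1 = -1)
F(L, V) = V/4 (F(L, V) = V*(1/4) = V/4)
U = -143
Y(S, m) = -4/9 - S/9 (Y(S, m) = (S + 4)/(-1 - 8) = (4 + S)/(-9) = (4 + S)*(-1/9) = -4/9 - S/9)
Y(k, c(F(6 - 1*1, 2)))*U = (-4/9 - 1/9*(-14))*(-143) = (-4/9 + 14/9)*(-143) = (10/9)*(-143) = -1430/9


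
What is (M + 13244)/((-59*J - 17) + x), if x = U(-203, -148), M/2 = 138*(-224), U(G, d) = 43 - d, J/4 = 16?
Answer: 24290/1801 ≈ 13.487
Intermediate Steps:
J = 64 (J = 4*16 = 64)
M = -61824 (M = 2*(138*(-224)) = 2*(-30912) = -61824)
x = 191 (x = 43 - 1*(-148) = 43 + 148 = 191)
(M + 13244)/((-59*J - 17) + x) = (-61824 + 13244)/((-59*64 - 17) + 191) = -48580/((-3776 - 17) + 191) = -48580/(-3793 + 191) = -48580/(-3602) = -48580*(-1/3602) = 24290/1801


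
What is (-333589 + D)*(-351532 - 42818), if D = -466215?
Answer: 315402707400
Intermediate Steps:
(-333589 + D)*(-351532 - 42818) = (-333589 - 466215)*(-351532 - 42818) = -799804*(-394350) = 315402707400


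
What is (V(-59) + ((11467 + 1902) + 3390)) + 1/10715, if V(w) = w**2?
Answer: 216871601/10715 ≈ 20240.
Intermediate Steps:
(V(-59) + ((11467 + 1902) + 3390)) + 1/10715 = ((-59)**2 + ((11467 + 1902) + 3390)) + 1/10715 = (3481 + (13369 + 3390)) + 1/10715 = (3481 + 16759) + 1/10715 = 20240 + 1/10715 = 216871601/10715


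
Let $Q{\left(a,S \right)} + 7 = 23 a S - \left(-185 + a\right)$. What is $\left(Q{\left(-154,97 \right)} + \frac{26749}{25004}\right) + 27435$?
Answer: $- \frac{7896411479}{25004} \approx -3.1581 \cdot 10^{5}$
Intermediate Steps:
$Q{\left(a,S \right)} = 178 - a + 23 S a$ ($Q{\left(a,S \right)} = -7 - \left(-185 + a - 23 a S\right) = -7 - \left(-185 + a - 23 S a\right) = -7 + \left(185 - a + 23 S a\right) = 178 - a + 23 S a$)
$\left(Q{\left(-154,97 \right)} + \frac{26749}{25004}\right) + 27435 = \left(\left(178 - -154 + 23 \cdot 97 \left(-154\right)\right) + \frac{26749}{25004}\right) + 27435 = \left(\left(178 + 154 - 343574\right) + 26749 \cdot \frac{1}{25004}\right) + 27435 = \left(-343242 + \frac{26749}{25004}\right) + 27435 = - \frac{8582396219}{25004} + 27435 = - \frac{7896411479}{25004}$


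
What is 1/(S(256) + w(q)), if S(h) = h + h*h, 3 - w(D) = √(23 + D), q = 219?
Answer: 65795/4328981783 + 11*√2/4328981783 ≈ 1.5202e-5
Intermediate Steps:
w(D) = 3 - √(23 + D)
S(h) = h + h²
1/(S(256) + w(q)) = 1/(256*(1 + 256) + (3 - √(23 + 219))) = 1/(256*257 + (3 - √242)) = 1/(65792 + (3 - 11*√2)) = 1/(65795 - 11*√2)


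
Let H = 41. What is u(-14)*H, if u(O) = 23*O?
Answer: -13202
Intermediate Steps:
u(-14)*H = (23*(-14))*41 = -322*41 = -13202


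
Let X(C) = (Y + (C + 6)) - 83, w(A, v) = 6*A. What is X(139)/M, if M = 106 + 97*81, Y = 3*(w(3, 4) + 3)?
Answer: 125/7963 ≈ 0.015698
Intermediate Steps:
Y = 63 (Y = 3*(6*3 + 3) = 3*(18 + 3) = 3*21 = 63)
M = 7963 (M = 106 + 7857 = 7963)
X(C) = -14 + C (X(C) = (63 + (C + 6)) - 83 = (63 + (6 + C)) - 83 = (69 + C) - 83 = -14 + C)
X(139)/M = (-14 + 139)/7963 = 125*(1/7963) = 125/7963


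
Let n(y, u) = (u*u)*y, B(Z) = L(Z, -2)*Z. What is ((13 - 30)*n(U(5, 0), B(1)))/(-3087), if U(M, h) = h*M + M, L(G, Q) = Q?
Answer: 340/3087 ≈ 0.11014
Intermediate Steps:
U(M, h) = M + M*h (U(M, h) = M*h + M = M + M*h)
B(Z) = -2*Z
n(y, u) = y*u² (n(y, u) = u²*y = y*u²)
((13 - 30)*n(U(5, 0), B(1)))/(-3087) = ((13 - 30)*((5*(1 + 0))*(-2*1)²))/(-3087) = -17*5*1*(-2)²*(-1/3087) = -85*4*(-1/3087) = -17*20*(-1/3087) = -340*(-1/3087) = 340/3087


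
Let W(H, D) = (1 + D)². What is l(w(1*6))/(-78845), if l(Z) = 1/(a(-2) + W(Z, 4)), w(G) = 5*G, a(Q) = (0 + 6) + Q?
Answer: -1/2286505 ≈ -4.3735e-7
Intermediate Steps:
a(Q) = 6 + Q
l(Z) = 1/29 (l(Z) = 1/((6 - 2) + (1 + 4)²) = 1/(4 + 5²) = 1/(4 + 25) = 1/29)
l(w(1*6))/(-78845) = (1/29)/(-78845) = (1/29)*(-1/78845) = -1/2286505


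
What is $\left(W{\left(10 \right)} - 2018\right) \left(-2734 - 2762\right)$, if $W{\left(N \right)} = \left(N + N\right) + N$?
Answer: $10926048$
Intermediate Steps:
$W{\left(N \right)} = 3 N$ ($W{\left(N \right)} = 2 N + N = 3 N$)
$\left(W{\left(10 \right)} - 2018\right) \left(-2734 - 2762\right) = \left(3 \cdot 10 - 2018\right) \left(-2734 - 2762\right) = \left(30 - 2018\right) \left(-5496\right) = \left(-1988\right) \left(-5496\right) = 10926048$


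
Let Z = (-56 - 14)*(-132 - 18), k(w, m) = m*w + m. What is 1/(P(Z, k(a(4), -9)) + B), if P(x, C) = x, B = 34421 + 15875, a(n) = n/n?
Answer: 1/60796 ≈ 1.6448e-5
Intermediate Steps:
a(n) = 1
k(w, m) = m + m*w
B = 50296
Z = 10500 (Z = -70*(-150) = 10500)
1/(P(Z, k(a(4), -9)) + B) = 1/(10500 + 50296) = 1/60796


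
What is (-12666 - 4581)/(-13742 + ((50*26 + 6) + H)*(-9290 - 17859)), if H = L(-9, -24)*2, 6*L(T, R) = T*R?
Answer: 17247/37425064 ≈ 0.00046084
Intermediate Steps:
L(T, R) = R*T/6 (L(T, R) = (T*R)/6 = (R*T)/6 = R*T/6)
H = 72 (H = ((⅙)*(-24)*(-9))*2 = 36*2 = 72)
(-12666 - 4581)/(-13742 + ((50*26 + 6) + H)*(-9290 - 17859)) = (-12666 - 4581)/(-13742 + ((50*26 + 6) + 72)*(-9290 - 17859)) = -17247/(-13742 + ((1300 + 6) + 72)*(-27149)) = -17247/(-13742 + (1306 + 72)*(-27149)) = -17247/(-13742 + 1378*(-27149)) = -17247/(-13742 - 37411322) = -17247/(-37425064) = -17247*(-1/37425064) = 17247/37425064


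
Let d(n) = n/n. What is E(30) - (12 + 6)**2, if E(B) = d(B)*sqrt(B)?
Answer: -324 + sqrt(30) ≈ -318.52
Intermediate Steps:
d(n) = 1
E(B) = sqrt(B) (E(B) = 1*sqrt(B) = sqrt(B))
E(30) - (12 + 6)**2 = sqrt(30) - (12 + 6)**2 = sqrt(30) - 1*18**2 = sqrt(30) - 1*324 = sqrt(30) - 324 = -324 + sqrt(30)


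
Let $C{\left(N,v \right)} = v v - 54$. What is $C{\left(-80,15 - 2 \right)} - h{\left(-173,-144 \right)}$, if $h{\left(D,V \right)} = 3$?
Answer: $112$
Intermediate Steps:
$C{\left(N,v \right)} = -54 + v^{2}$ ($C{\left(N,v \right)} = v^{2} - 54 = -54 + v^{2}$)
$C{\left(-80,15 - 2 \right)} - h{\left(-173,-144 \right)} = \left(-54 + \left(15 - 2\right)^{2}\right) - 3 = \left(-54 + 13^{2}\right) - 3 = \left(-54 + 169\right) - 3 = 115 - 3 = 112$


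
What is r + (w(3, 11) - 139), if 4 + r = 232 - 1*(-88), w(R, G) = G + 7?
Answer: 195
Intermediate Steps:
w(R, G) = 7 + G
r = 316 (r = -4 + (232 - 1*(-88)) = -4 + (232 + 88) = -4 + 320 = 316)
r + (w(3, 11) - 139) = 316 + ((7 + 11) - 139) = 316 + (18 - 139) = 316 - 121 = 195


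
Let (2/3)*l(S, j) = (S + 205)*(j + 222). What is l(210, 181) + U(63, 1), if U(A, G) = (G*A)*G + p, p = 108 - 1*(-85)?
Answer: 502247/2 ≈ 2.5112e+5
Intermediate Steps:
p = 193 (p = 108 + 85 = 193)
l(S, j) = 3*(205 + S)*(222 + j)/2 (l(S, j) = 3*((S + 205)*(j + 222))/2 = 3*((205 + S)*(222 + j))/2 = 3*(205 + S)*(222 + j)/2)
U(A, G) = 193 + A*G**2 (U(A, G) = (G*A)*G + 193 = (A*G)*G + 193 = A*G**2 + 193 = 193 + A*G**2)
l(210, 181) + U(63, 1) = (68265 + 333*210 + (615/2)*181 + (3/2)*210*181) + (193 + 63*1**2) = (68265 + 69930 + 111315/2 + 57015) + (193 + 63*1) = 501735/2 + (193 + 63) = 501735/2 + 256 = 502247/2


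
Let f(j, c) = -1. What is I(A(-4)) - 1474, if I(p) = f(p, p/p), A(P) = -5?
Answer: -1475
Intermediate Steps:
I(p) = -1
I(A(-4)) - 1474 = -1 - 1474 = -1475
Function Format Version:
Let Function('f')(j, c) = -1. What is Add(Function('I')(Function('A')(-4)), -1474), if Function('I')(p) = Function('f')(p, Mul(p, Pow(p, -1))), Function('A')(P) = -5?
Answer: -1475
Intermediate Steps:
Function('I')(p) = -1
Add(Function('I')(Function('A')(-4)), -1474) = Add(-1, -1474) = -1475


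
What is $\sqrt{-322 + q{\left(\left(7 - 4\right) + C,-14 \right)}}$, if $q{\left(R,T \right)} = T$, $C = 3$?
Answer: $4 i \sqrt{21} \approx 18.33 i$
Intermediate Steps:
$\sqrt{-322 + q{\left(\left(7 - 4\right) + C,-14 \right)}} = \sqrt{-322 - 14} = \sqrt{-336} = 4 i \sqrt{21}$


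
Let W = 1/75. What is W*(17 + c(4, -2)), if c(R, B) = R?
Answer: 7/25 ≈ 0.28000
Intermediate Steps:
W = 1/75 ≈ 0.013333
W*(17 + c(4, -2)) = (17 + 4)/75 = (1/75)*21 = 7/25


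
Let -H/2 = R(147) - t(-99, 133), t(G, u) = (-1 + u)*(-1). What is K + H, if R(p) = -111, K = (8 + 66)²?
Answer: 5434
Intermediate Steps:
K = 5476 (K = 74² = 5476)
t(G, u) = 1 - u
H = -42 (H = -2*(-111 - (1 - 1*133)) = -2*(-111 - (1 - 133)) = -2*(-111 - 1*(-132)) = -2*(-111 + 132) = -2*21 = -42)
K + H = 5476 - 42 = 5434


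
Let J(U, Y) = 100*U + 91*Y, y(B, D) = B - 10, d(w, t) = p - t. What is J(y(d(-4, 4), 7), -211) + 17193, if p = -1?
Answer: -3508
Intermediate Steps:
d(w, t) = -1 - t
y(B, D) = -10 + B
J(U, Y) = 91*Y + 100*U
J(y(d(-4, 4), 7), -211) + 17193 = (91*(-211) + 100*(-10 + (-1 - 1*4))) + 17193 = (-19201 + 100*(-10 + (-1 - 4))) + 17193 = (-19201 + 100*(-10 - 5)) + 17193 = (-19201 + 100*(-15)) + 17193 = (-19201 - 1500) + 17193 = -20701 + 17193 = -3508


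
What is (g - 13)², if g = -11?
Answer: 576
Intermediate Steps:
(g - 13)² = (-11 - 13)² = (-24)² = 576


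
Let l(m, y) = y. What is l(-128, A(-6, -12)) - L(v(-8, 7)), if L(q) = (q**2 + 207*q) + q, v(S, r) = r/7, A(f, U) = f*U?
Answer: -137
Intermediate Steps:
A(f, U) = U*f
v(S, r) = r/7 (v(S, r) = r*(1/7) = r/7)
L(q) = q**2 + 208*q
l(-128, A(-6, -12)) - L(v(-8, 7)) = -12*(-6) - (1/7)*7*(208 + (1/7)*7) = 72 - (208 + 1) = 72 - 209 = -137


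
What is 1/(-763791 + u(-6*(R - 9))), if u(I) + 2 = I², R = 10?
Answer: -1/763757 ≈ -1.3093e-6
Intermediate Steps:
u(I) = -2 + I²
1/(-763791 + u(-6*(R - 9))) = 1/(-763791 + (-2 + (-6*(10 - 9))²)) = 1/(-763791 + (-2 + (-6*1)²)) = 1/(-763791 + (-2 + (-6)²)) = 1/(-763791 + (-2 + 36)) = 1/(-763791 + 34) = 1/(-763757) = -1/763757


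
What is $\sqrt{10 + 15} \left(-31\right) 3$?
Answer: $-465$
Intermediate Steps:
$\sqrt{10 + 15} \left(-31\right) 3 = \sqrt{25} \left(-31\right) 3 = 5 \left(-31\right) 3 = \left(-155\right) 3 = -465$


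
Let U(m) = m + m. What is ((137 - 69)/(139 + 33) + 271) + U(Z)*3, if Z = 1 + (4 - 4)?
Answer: 11928/43 ≈ 277.40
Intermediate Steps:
Z = 1 (Z = 1 + 0 = 1)
U(m) = 2*m
((137 - 69)/(139 + 33) + 271) + U(Z)*3 = ((137 - 69)/(139 + 33) + 271) + (2*1)*3 = (68/172 + 271) + 2*3 = (68*(1/172) + 271) + 6 = (17/43 + 271) + 6 = 11670/43 + 6 = 11928/43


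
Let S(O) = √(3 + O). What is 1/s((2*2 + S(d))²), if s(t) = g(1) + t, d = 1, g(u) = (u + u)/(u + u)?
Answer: 1/37 ≈ 0.027027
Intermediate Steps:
g(u) = 1 (g(u) = (2*u)/((2*u)) = (2*u)*(1/(2*u)) = 1)
s(t) = 1 + t
1/s((2*2 + S(d))²) = 1/(1 + (2*2 + √(3 + 1))²) = 1/(1 + (4 + √4)²) = 1/(1 + (4 + 2)²) = 1/(1 + 6²) = 1/(1 + 36) = 1/37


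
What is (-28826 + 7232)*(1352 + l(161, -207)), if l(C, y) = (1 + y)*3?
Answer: -15849996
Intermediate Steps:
l(C, y) = 3 + 3*y
(-28826 + 7232)*(1352 + l(161, -207)) = (-28826 + 7232)*(1352 + (3 + 3*(-207))) = -21594*(1352 + (3 - 621)) = -21594*(1352 - 618) = -21594*734 = -15849996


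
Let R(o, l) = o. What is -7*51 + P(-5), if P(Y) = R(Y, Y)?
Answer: -362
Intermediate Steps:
P(Y) = Y
-7*51 + P(-5) = -7*51 - 5 = -357 - 5 = -362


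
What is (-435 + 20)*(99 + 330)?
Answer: -178035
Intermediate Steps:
(-435 + 20)*(99 + 330) = -415*429 = -178035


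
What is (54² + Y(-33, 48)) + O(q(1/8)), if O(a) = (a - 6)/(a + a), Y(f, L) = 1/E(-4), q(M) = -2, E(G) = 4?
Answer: 11673/4 ≈ 2918.3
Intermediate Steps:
Y(f, L) = ¼ (Y(f, L) = 1/4 = ¼)
O(a) = (-6 + a)/(2*a) (O(a) = (-6 + a)/((2*a)) = (-6 + a)*(1/(2*a)) = (-6 + a)/(2*a))
(54² + Y(-33, 48)) + O(q(1/8)) = (54² + ¼) + (½)*(-6 - 2)/(-2) = (2916 + ¼) + (½)*(-½)*(-8) = 11665/4 + 2 = 11673/4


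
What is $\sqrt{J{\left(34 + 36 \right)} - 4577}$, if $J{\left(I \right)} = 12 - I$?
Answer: $3 i \sqrt{515} \approx 68.081 i$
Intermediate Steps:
$\sqrt{J{\left(34 + 36 \right)} - 4577} = \sqrt{\left(12 - \left(34 + 36\right)\right) - 4577} = \sqrt{\left(12 - 70\right) - 4577} = \sqrt{-58 - 4577} = \sqrt{-4635} = 3 i \sqrt{515}$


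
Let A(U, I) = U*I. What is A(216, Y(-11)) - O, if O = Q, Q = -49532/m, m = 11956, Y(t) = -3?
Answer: -4507/7 ≈ -643.86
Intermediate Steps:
A(U, I) = I*U
Q = -29/7 (Q = -49532/11956 = -49532*1/11956 = -29/7 ≈ -4.1429)
O = -29/7 ≈ -4.1429
A(216, Y(-11)) - O = -3*216 - 1*(-29/7) = -648 + 29/7 = -4507/7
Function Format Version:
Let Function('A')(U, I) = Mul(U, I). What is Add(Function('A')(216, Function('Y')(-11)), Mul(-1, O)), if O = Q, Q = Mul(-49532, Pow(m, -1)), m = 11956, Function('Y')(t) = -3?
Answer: Rational(-4507, 7) ≈ -643.86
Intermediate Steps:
Function('A')(U, I) = Mul(I, U)
Q = Rational(-29, 7) (Q = Mul(-49532, Pow(11956, -1)) = Mul(-49532, Rational(1, 11956)) = Rational(-29, 7) ≈ -4.1429)
O = Rational(-29, 7) ≈ -4.1429
Add(Function('A')(216, Function('Y')(-11)), Mul(-1, O)) = Add(Mul(-3, 216), Mul(-1, Rational(-29, 7))) = Add(-648, Rational(29, 7)) = Rational(-4507, 7)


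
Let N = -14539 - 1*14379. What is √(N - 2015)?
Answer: 3*I*√3437 ≈ 175.88*I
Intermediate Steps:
N = -28918 (N = -14539 - 14379 = -28918)
√(N - 2015) = √(-28918 - 2015) = √(-30933) = 3*I*√3437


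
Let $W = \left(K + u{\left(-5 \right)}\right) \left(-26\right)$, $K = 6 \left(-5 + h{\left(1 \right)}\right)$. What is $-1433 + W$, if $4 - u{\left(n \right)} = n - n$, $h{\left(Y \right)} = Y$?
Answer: $-913$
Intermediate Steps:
$u{\left(n \right)} = 4$ ($u{\left(n \right)} = 4 - \left(n - n\right) = 4 - 0 = 4 + 0 = 4$)
$K = -24$ ($K = 6 \left(-5 + 1\right) = 6 \left(-4\right) = -24$)
$W = 520$ ($W = \left(-24 + 4\right) \left(-26\right) = \left(-20\right) \left(-26\right) = 520$)
$-1433 + W = -1433 + 520 = -913$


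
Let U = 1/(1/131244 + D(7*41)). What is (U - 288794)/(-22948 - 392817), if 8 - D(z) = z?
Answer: 10574791688794/15224098187375 ≈ 0.69461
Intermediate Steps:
D(z) = 8 - z
U = -131244/36617075 (U = 1/(1/131244 + (8 - 7*41)) = 1/(1/131244 + (8 - 1*287)) = 1/(1/131244 + (8 - 287)) = 1/(1/131244 - 279) = 1/(-36617075/131244) = -131244/36617075 ≈ -0.0035842)
(U - 288794)/(-22948 - 392817) = (-131244/36617075 - 288794)/(-22948 - 392817) = -10574791688794/36617075/(-415765) = -10574791688794/36617075*(-1/415765) = 10574791688794/15224098187375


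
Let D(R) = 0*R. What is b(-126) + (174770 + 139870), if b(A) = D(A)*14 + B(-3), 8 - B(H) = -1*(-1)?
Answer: 314647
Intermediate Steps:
B(H) = 7 (B(H) = 8 - (-1)*(-1) = 8 - 1*1 = 8 - 1 = 7)
D(R) = 0
b(A) = 7 (b(A) = 0*14 + 7 = 0 + 7 = 7)
b(-126) + (174770 + 139870) = 7 + (174770 + 139870) = 7 + 314640 = 314647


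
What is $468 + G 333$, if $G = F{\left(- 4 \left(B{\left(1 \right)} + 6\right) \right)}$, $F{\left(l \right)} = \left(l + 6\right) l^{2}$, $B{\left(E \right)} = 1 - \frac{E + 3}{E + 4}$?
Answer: $- \frac{481241052}{125} \approx -3.8499 \cdot 10^{6}$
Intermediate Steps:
$B{\left(E \right)} = 1 - \frac{3 + E}{4 + E}$
$F{\left(l \right)} = l^{2} \left(6 + l\right)$ ($F{\left(l \right)} = \left(6 + l\right) l^{2} = l^{2} \left(6 + l\right)$)
$G = - \frac{1445344}{125}$ ($G = \left(- 4 \left(\frac{1}{4 + 1} + 6\right)\right)^{2} \left(6 - 4 \left(\frac{1}{4 + 1} + 6\right)\right) = \left(- 4 \left(\frac{1}{5} + 6\right)\right)^{2} \left(6 - 4 \left(\frac{1}{5} + 6\right)\right) = \left(\left(-4\right) \frac{31}{5}\right)^{2} \left(6 - \frac{124}{5}\right) = \left(- \frac{124}{5}\right)^{2} \left(6 - \frac{124}{5}\right) = \frac{15376}{25} \left(- \frac{94}{5}\right) = - \frac{1445344}{125} \approx -11563.0$)
$468 + G 333 = 468 - \frac{481299552}{125} = - \frac{481241052}{125}$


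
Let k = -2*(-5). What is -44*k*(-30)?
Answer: 13200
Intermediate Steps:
k = 10
-44*k*(-30) = -44*10*(-30) = -440*(-30) = 13200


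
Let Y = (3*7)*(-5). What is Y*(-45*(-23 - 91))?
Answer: -538650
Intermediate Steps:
Y = -105 (Y = 21*(-5) = -105)
Y*(-45*(-23 - 91)) = -(-4725)*(-23 - 91) = -(-4725)*(-114) = -105*5130 = -538650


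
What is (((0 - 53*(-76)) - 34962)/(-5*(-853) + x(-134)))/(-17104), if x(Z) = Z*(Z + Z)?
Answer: 15467/343593704 ≈ 4.5015e-5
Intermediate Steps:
x(Z) = 2*Z² (x(Z) = Z*(2*Z) = 2*Z²)
(((0 - 53*(-76)) - 34962)/(-5*(-853) + x(-134)))/(-17104) = (((0 - 53*(-76)) - 34962)/(-5*(-853) + 2*(-134)²))/(-17104) = (((0 + 4028) - 34962)/(4265 + 2*17956))*(-1/17104) = ((4028 - 34962)/(4265 + 35912))*(-1/17104) = -30934/40177*(-1/17104) = 15467/343593704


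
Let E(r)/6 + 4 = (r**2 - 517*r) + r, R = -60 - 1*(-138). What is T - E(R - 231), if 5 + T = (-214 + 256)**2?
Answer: -612359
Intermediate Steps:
T = 1759 (T = -5 + (-214 + 256)**2 = -5 + 42**2 = -5 + 1764 = 1759)
R = 78 (R = -60 + 138 = 78)
E(r) = -24 - 3096*r + 6*r**2 (E(r) = -24 + 6*((r**2 - 517*r) + r) = -24 + 6*(r**2 - 516*r) = -24 + (-3096*r + 6*r**2) = -24 - 3096*r + 6*r**2)
T - E(R - 231) = 1759 - (-24 - 3096*(78 - 231) + 6*(78 - 231)**2) = 1759 - (-24 - 3096*(-153) + 6*(-153)**2) = 1759 - (-24 + 473688 + 6*23409) = 1759 - (-24 + 473688 + 140454) = 1759 - 1*614118 = 1759 - 614118 = -612359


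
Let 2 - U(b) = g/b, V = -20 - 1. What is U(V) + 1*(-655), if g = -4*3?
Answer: -4575/7 ≈ -653.57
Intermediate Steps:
g = -12
V = -21
U(b) = 2 + 12/b (U(b) = 2 - (-12)/b = 2 + 12/b)
U(V) + 1*(-655) = (2 + 12/(-21)) + 1*(-655) = (2 + 12*(-1/21)) - 655 = (2 - 4/7) - 655 = 10/7 - 655 = -4575/7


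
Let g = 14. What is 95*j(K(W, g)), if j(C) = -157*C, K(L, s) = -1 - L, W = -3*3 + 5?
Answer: -44745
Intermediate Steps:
W = -4 (W = -9 + 5 = -4)
95*j(K(W, g)) = 95*(-157*(-1 - 1*(-4))) = 95*(-157*(-1 + 4)) = 95*(-157*3) = 95*(-471) = -44745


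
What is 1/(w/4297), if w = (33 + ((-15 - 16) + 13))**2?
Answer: 4297/225 ≈ 19.098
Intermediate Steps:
w = 225 (w = (33 + (-31 + 13))**2 = (33 - 18)**2 = 15**2 = 225)
1/(w/4297) = 1/(225/4297) = 4297/225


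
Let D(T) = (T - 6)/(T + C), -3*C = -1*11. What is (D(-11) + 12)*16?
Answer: 2520/11 ≈ 229.09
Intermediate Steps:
C = 11/3 (C = -(-1)*11/3 = -⅓*(-11) = 11/3 ≈ 3.6667)
D(T) = (-6 + T)/(11/3 + T) (D(T) = (T - 6)/(T + 11/3) = (-6 + T)/(11/3 + T))
(D(-11) + 12)*16 = (3*(-6 - 11)/(11 + 3*(-11)) + 12)*16 = (3*(-17)/(11 - 33) + 12)*16 = (3*(-17)/(-22) + 12)*16 = (3*(-1/22)*(-17) + 12)*16 = (51/22 + 12)*16 = (315/22)*16 = 2520/11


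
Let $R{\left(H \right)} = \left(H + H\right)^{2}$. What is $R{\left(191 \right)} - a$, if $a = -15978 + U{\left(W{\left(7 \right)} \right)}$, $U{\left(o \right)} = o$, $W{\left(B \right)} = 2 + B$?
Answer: $161893$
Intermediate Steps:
$a = -15969$ ($a = -15978 + \left(2 + 7\right) = -15978 + 9 = -15969$)
$R{\left(H \right)} = 4 H^{2}$ ($R{\left(H \right)} = \left(2 H\right)^{2} = 4 H^{2}$)
$R{\left(191 \right)} - a = 4 \cdot 191^{2} - -15969 = 4 \cdot 36481 + 15969 = 145924 + 15969 = 161893$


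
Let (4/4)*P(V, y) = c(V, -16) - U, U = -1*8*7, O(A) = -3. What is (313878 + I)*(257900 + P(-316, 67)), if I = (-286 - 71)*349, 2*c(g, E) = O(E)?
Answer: 97653835065/2 ≈ 4.8827e+10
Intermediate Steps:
c(g, E) = -3/2 (c(g, E) = (½)*(-3) = -3/2)
U = -56 (U = -8*7 = -56)
P(V, y) = 109/2 (P(V, y) = -3/2 - 1*(-56) = -3/2 + 56 = 109/2)
I = -124593 (I = -357*349 = -124593)
(313878 + I)*(257900 + P(-316, 67)) = (313878 - 124593)*(257900 + 109/2) = 189285*(515909/2) = 97653835065/2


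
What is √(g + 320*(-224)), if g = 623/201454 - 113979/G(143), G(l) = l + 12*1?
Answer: I*√70606680196895410370/31225370 ≈ 269.1*I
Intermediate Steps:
G(l) = 12 + l (G(l) = l + 12 = 12 + l)
g = -22961428901/31225370 (g = 623/201454 - 113979/(12 + 143) = 623*(1/201454) - 113979/155 = 623/201454 - 113979*1/155 = 623/201454 - 113979/155 = -22961428901/31225370 ≈ -735.35)
√(g + 320*(-224)) = √(-22961428901/31225370 + 320*(-224)) = √(-22961428901/31225370 - 71680) = √(-2261195950501/31225370) = I*√70606680196895410370/31225370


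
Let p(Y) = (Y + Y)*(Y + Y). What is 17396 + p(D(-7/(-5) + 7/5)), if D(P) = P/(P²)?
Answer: 852429/49 ≈ 17397.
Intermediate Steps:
D(P) = 1/P (D(P) = P/P² = 1/P)
p(Y) = 4*Y² (p(Y) = (2*Y)*(2*Y) = 4*Y²)
17396 + p(D(-7/(-5) + 7/5)) = 17396 + 4*(1/(-7/(-5) + 7/5))² = 17396 + 4*(1/(-7*(-⅕) + 7*(⅕)))² = 17396 + 4*(1/(7/5 + 7/5))² = 17396 + 4*(1/(14/5))² = 17396 + 4*(5/14)² = 17396 + 4*(25/196) = 17396 + 25/49 = 852429/49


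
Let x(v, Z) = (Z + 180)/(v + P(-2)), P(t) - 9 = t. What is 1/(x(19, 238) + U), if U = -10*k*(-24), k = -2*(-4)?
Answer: 13/25169 ≈ 0.00051651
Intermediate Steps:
k = 8
P(t) = 9 + t
x(v, Z) = (180 + Z)/(7 + v) (x(v, Z) = (Z + 180)/(v + (9 - 2)) = (180 + Z)/(v + 7) = (180 + Z)/(7 + v))
U = 1920 (U = -10*8*(-24) = -80*(-24) = 1920)
1/(x(19, 238) + U) = 1/((180 + 238)/(7 + 19) + 1920) = 1/(418/26 + 1920) = 1/((1/26)*418 + 1920) = 1/(209/13 + 1920) = 1/(25169/13) = 13/25169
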